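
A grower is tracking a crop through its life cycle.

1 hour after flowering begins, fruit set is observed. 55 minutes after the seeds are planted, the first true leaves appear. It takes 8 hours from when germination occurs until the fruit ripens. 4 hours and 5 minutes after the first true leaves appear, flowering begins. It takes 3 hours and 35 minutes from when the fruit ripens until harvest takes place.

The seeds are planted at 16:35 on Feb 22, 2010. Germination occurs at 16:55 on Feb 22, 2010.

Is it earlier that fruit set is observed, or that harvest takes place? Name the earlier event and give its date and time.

The seeds are planted: 16:35 Feb 22, 2010.
The first true leaves appear: 16:35 Feb 22, 2010 + 55m = 17:30 Feb 22, 2010.
Flowering begins: 17:30 Feb 22, 2010 + 4h05m = 21:35 Feb 22, 2010.
Fruit set is observed: 21:35 Feb 22, 2010 + 1h = 22:35 Feb 22, 2010.
Germination occurs: 16:55 Feb 22, 2010.
The fruit ripens: 16:55 Feb 22, 2010 + 8h = 00:55 Feb 23, 2010.
Harvest takes place: 00:55 Feb 23, 2010 + 3h35m = 04:30 Feb 23, 2010.
Comparing: fruit set is observed at 22:35 Feb 22, 2010 vs harvest takes place at 04:30 Feb 23, 2010. Earlier: fruit set is observed.

Fruit set is observed — 22:35 on Feb 22, 2010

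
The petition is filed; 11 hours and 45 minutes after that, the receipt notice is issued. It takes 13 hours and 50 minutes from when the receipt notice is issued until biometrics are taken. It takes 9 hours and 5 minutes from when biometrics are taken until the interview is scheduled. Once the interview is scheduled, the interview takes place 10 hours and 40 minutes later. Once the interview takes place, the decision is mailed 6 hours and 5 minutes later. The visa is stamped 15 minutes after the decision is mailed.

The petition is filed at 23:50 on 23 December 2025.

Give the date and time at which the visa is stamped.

03:30 on 26 December 2025

The petition is filed: 23:50 Dec 23, 2025.
The receipt notice is issued: 23:50 Dec 23, 2025 + 11h45m = 11:35 Dec 24, 2025.
Biometrics are taken: 11:35 Dec 24, 2025 + 13h50m = 01:25 Dec 25, 2025.
The interview is scheduled: 01:25 Dec 25, 2025 + 9h05m = 10:30 Dec 25, 2025.
The interview takes place: 10:30 Dec 25, 2025 + 10h40m = 21:10 Dec 25, 2025.
The decision is mailed: 21:10 Dec 25, 2025 + 6h05m = 03:15 Dec 26, 2025.
The visa is stamped: 03:15 Dec 26, 2025 + 15m = 03:30 Dec 26, 2025.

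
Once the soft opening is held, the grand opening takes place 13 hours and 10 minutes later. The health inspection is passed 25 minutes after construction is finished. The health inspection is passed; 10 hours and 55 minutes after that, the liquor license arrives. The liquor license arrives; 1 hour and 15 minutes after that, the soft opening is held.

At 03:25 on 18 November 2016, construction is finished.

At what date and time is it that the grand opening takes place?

05:10 on 19 November 2016

Construction is finished: 03:25 Nov 18, 2016.
The health inspection is passed: 03:25 Nov 18, 2016 + 25m = 03:50 Nov 18, 2016.
The liquor license arrives: 03:50 Nov 18, 2016 + 10h55m = 14:45 Nov 18, 2016.
The soft opening is held: 14:45 Nov 18, 2016 + 1h15m = 16:00 Nov 18, 2016.
The grand opening takes place: 16:00 Nov 18, 2016 + 13h10m = 05:10 Nov 19, 2016.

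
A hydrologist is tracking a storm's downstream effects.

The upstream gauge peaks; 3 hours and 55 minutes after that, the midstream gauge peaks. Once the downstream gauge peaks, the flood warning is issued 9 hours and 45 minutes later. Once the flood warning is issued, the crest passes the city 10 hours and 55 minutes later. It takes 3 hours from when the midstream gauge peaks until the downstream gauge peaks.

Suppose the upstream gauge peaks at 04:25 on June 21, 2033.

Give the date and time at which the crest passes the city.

08:00 on June 22, 2033

The upstream gauge peaks: 04:25 Jun 21, 2033.
The midstream gauge peaks: 04:25 Jun 21, 2033 + 3h55m = 08:20 Jun 21, 2033.
The downstream gauge peaks: 08:20 Jun 21, 2033 + 3h = 11:20 Jun 21, 2033.
The flood warning is issued: 11:20 Jun 21, 2033 + 9h45m = 21:05 Jun 21, 2033.
The crest passes the city: 21:05 Jun 21, 2033 + 10h55m = 08:00 Jun 22, 2033.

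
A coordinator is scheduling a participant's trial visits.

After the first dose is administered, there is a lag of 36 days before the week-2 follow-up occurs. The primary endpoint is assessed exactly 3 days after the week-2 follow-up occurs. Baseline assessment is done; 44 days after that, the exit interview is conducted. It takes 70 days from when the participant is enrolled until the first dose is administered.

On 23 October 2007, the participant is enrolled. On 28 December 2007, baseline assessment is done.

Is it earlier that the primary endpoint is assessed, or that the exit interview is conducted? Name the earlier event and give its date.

The primary endpoint is assessed — 9 February 2008

The participant is enrolled: Oct 23, 2007.
The first dose is administered: Oct 23, 2007 + 70 days = Jan 1, 2008.
The week-2 follow-up occurs: Jan 1, 2008 + 36 days = Feb 6, 2008.
The primary endpoint is assessed: Feb 6, 2008 + 3 days = Feb 9, 2008.
Baseline assessment is done: Dec 28, 2007.
The exit interview is conducted: Dec 28, 2007 + 44 days = Feb 10, 2008.
Comparing: the primary endpoint is assessed on Feb 9, 2008 vs the exit interview is conducted on Feb 10, 2008. Earlier: the primary endpoint is assessed.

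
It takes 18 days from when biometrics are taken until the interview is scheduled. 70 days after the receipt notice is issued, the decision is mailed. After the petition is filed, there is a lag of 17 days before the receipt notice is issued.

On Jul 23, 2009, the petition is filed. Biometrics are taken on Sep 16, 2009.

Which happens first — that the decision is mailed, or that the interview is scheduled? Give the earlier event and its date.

The interview is scheduled — Oct 4, 2009

The petition is filed: Jul 23, 2009.
The receipt notice is issued: Jul 23, 2009 + 17 days = Aug 9, 2009.
The decision is mailed: Aug 9, 2009 + 70 days = Oct 18, 2009.
Biometrics are taken: Sep 16, 2009.
The interview is scheduled: Sep 16, 2009 + 18 days = Oct 4, 2009.
Comparing: the decision is mailed on Oct 18, 2009 vs the interview is scheduled on Oct 4, 2009. Earlier: the interview is scheduled.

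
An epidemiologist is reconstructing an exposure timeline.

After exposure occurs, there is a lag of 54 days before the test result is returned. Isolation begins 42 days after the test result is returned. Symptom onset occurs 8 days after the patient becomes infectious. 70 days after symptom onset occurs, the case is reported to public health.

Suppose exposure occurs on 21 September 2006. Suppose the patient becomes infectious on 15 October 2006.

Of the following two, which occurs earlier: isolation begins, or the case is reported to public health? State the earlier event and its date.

Isolation begins — 26 December 2006

Exposure occurs: Sep 21, 2006.
The test result is returned: Sep 21, 2006 + 54 days = Nov 14, 2006.
Isolation begins: Nov 14, 2006 + 42 days = Dec 26, 2006.
The patient becomes infectious: Oct 15, 2006.
Symptom onset occurs: Oct 15, 2006 + 8 days = Oct 23, 2006.
The case is reported to public health: Oct 23, 2006 + 70 days = Jan 1, 2007.
Comparing: isolation begins on Dec 26, 2006 vs the case is reported to public health on Jan 1, 2007. Earlier: isolation begins.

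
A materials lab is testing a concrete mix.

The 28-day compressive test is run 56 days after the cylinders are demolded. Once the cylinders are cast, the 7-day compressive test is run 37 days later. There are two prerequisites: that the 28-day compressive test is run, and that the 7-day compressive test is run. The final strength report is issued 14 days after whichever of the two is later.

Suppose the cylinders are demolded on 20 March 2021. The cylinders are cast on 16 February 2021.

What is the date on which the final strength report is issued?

29 May 2021

The cylinders are demolded: Mar 20, 2021.
The 28-day compressive test is run: Mar 20, 2021 + 56 days = May 15, 2021.
The cylinders are cast: Feb 16, 2021.
The 7-day compressive test is run: Feb 16, 2021 + 37 days = Mar 25, 2021.
Both prerequisites met — the 28-day compressive test is run (May 15, 2021), the 7-day compressive test is run (Mar 25, 2021); the later is May 15, 2021.
The final strength report is issued: May 15, 2021 + 14 days = May 29, 2021.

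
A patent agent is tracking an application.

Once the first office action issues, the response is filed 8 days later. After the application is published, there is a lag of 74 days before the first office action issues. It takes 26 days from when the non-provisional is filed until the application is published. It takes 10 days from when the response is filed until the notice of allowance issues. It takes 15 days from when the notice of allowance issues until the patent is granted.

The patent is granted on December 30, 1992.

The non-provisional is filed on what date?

The patent is granted: Dec 30, 1992.
The notice of allowance issues: Dec 30, 1992 − 15 days = Dec 15, 1992.
The response is filed: Dec 15, 1992 − 10 days = Dec 5, 1992.
The first office action issues: Dec 5, 1992 − 8 days = Nov 27, 1992.
The application is published: Nov 27, 1992 − 74 days = Sep 14, 1992.
The non-provisional is filed: Sep 14, 1992 − 26 days = Aug 19, 1992.

August 19, 1992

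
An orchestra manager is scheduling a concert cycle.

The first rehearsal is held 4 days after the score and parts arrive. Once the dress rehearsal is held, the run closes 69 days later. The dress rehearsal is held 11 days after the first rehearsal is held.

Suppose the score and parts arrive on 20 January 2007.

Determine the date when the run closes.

14 April 2007

The score and parts arrive: Jan 20, 2007.
The first rehearsal is held: Jan 20, 2007 + 4 days = Jan 24, 2007.
The dress rehearsal is held: Jan 24, 2007 + 11 days = Feb 4, 2007.
The run closes: Feb 4, 2007 + 69 days = Apr 14, 2007.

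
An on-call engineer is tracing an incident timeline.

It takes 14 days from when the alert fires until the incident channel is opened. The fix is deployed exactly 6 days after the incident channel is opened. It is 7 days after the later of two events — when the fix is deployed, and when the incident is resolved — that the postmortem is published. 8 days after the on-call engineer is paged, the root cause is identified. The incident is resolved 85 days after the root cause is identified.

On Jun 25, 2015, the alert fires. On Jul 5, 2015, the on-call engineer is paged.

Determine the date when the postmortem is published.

Oct 13, 2015

The alert fires: Jun 25, 2015.
The incident channel is opened: Jun 25, 2015 + 14 days = Jul 9, 2015.
The fix is deployed: Jul 9, 2015 + 6 days = Jul 15, 2015.
The on-call engineer is paged: Jul 5, 2015.
The root cause is identified: Jul 5, 2015 + 8 days = Jul 13, 2015.
The incident is resolved: Jul 13, 2015 + 85 days = Oct 6, 2015.
Both prerequisites met — the fix is deployed (Jul 15, 2015), the incident is resolved (Oct 6, 2015); the later is Oct 6, 2015.
The postmortem is published: Oct 6, 2015 + 7 days = Oct 13, 2015.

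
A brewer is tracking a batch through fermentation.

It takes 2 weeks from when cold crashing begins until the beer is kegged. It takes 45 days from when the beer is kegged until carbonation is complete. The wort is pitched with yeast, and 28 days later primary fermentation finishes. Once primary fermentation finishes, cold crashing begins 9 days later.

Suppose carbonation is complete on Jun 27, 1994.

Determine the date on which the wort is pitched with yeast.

Mar 23, 1994

Carbonation is complete: Jun 27, 1994.
The beer is kegged: Jun 27, 1994 − 45 days = May 13, 1994.
Cold crashing begins: May 13, 1994 − 2 weeks = Apr 29, 1994.
Primary fermentation finishes: Apr 29, 1994 − 9 days = Apr 20, 1994.
The wort is pitched with yeast: Apr 20, 1994 − 28 days = Mar 23, 1994.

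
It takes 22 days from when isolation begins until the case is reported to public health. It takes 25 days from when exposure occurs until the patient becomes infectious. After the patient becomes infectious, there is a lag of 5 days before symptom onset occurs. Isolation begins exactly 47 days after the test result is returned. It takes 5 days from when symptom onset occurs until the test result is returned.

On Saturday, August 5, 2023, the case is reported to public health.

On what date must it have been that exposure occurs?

Sunday, April 23, 2023

The case is reported to public health: Aug 5, 2023.
Isolation begins: Aug 5, 2023 − 22 days = Jul 14, 2023.
The test result is returned: Jul 14, 2023 − 47 days = May 28, 2023.
Symptom onset occurs: May 28, 2023 − 5 days = May 23, 2023.
The patient becomes infectious: May 23, 2023 − 5 days = May 18, 2023.
Exposure occurs: May 18, 2023 − 25 days = Apr 23, 2023.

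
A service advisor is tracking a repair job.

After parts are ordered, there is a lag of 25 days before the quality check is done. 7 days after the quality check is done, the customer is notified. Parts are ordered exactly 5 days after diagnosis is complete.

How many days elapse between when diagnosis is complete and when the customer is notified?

Causal path: diagnosis is complete → parts are ordered → the quality check is done → the customer is notified.
Total delay along the path: 5 + 25 + 7 = 37 days.

37 days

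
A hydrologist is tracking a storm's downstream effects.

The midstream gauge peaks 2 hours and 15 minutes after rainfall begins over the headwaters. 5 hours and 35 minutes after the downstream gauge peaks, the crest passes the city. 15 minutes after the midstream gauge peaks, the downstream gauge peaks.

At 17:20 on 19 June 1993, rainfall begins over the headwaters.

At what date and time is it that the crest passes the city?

01:25 on 20 June 1993

Rainfall begins over the headwaters: 17:20 Jun 19, 1993.
The midstream gauge peaks: 17:20 Jun 19, 1993 + 2h15m = 19:35 Jun 19, 1993.
The downstream gauge peaks: 19:35 Jun 19, 1993 + 15m = 19:50 Jun 19, 1993.
The crest passes the city: 19:50 Jun 19, 1993 + 5h35m = 01:25 Jun 20, 1993.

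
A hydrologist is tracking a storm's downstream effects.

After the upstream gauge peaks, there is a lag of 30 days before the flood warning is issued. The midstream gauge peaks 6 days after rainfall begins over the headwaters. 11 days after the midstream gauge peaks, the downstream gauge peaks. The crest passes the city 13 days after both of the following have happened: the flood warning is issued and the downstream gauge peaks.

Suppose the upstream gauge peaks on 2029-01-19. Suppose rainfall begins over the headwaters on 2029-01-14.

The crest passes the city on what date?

2029-03-03

The upstream gauge peaks: Jan 19, 2029.
The flood warning is issued: Jan 19, 2029 + 30 days = Feb 18, 2029.
Rainfall begins over the headwaters: Jan 14, 2029.
The midstream gauge peaks: Jan 14, 2029 + 6 days = Jan 20, 2029.
The downstream gauge peaks: Jan 20, 2029 + 11 days = Jan 31, 2029.
Both prerequisites met — the flood warning is issued (Feb 18, 2029), the downstream gauge peaks (Jan 31, 2029); the later is Feb 18, 2029.
The crest passes the city: Feb 18, 2029 + 13 days = Mar 3, 2029.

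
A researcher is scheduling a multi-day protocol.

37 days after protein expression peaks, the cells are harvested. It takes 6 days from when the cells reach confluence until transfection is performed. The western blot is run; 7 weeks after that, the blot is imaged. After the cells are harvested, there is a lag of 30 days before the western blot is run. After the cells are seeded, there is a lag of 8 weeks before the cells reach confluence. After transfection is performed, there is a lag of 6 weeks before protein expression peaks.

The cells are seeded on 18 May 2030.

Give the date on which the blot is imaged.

24 December 2030

The cells are seeded: May 18, 2030.
The cells reach confluence: May 18, 2030 + 8 weeks = Jul 13, 2030.
Transfection is performed: Jul 13, 2030 + 6 days = Jul 19, 2030.
Protein expression peaks: Jul 19, 2030 + 6 weeks = Aug 30, 2030.
The cells are harvested: Aug 30, 2030 + 37 days = Oct 6, 2030.
The western blot is run: Oct 6, 2030 + 30 days = Nov 5, 2030.
The blot is imaged: Nov 5, 2030 + 7 weeks = Dec 24, 2030.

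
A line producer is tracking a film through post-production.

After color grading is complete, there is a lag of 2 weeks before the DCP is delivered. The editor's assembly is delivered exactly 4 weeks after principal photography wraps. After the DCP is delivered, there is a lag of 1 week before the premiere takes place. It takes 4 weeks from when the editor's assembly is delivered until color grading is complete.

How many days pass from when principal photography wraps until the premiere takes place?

Causal path: principal photography wraps → the editor's assembly is delivered → color grading is complete → the DCP is delivered → the premiere takes place.
Total delay along the path: 4 + 4 + 2 + 1 weeks = 11 weeks = 77 days.

77 days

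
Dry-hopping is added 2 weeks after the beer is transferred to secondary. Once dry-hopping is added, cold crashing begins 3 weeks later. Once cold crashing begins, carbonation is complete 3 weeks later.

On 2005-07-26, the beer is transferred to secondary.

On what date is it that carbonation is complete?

2005-09-20

The beer is transferred to secondary: Jul 26, 2005.
Dry-hopping is added: Jul 26, 2005 + 2 weeks = Aug 9, 2005.
Cold crashing begins: Aug 9, 2005 + 3 weeks = Aug 30, 2005.
Carbonation is complete: Aug 30, 2005 + 3 weeks = Sep 20, 2005.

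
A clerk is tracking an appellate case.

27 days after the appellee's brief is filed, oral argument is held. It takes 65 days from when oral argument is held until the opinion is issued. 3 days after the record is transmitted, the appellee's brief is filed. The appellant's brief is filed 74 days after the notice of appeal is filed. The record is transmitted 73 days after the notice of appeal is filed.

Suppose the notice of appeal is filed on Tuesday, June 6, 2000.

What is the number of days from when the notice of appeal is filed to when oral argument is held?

103 days

Causal path: the notice of appeal is filed → the record is transmitted → the appellee's brief is filed → oral argument is held.
Total delay along the path: 73 + 3 + 27 = 103 days.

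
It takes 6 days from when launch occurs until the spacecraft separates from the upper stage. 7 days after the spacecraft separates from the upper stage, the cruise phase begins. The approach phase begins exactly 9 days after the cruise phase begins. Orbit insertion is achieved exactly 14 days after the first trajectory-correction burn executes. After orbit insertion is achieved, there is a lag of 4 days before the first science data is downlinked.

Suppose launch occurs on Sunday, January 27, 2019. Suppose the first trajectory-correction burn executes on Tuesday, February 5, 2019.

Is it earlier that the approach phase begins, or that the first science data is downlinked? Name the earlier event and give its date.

Launch occurs: Jan 27, 2019.
The spacecraft separates from the upper stage: Jan 27, 2019 + 6 days = Feb 2, 2019.
The cruise phase begins: Feb 2, 2019 + 7 days = Feb 9, 2019.
The approach phase begins: Feb 9, 2019 + 9 days = Feb 18, 2019.
The first trajectory-correction burn executes: Feb 5, 2019.
Orbit insertion is achieved: Feb 5, 2019 + 14 days = Feb 19, 2019.
The first science data is downlinked: Feb 19, 2019 + 4 days = Feb 23, 2019.
Comparing: the approach phase begins on Feb 18, 2019 vs the first science data is downlinked on Feb 23, 2019. Earlier: the approach phase begins.

The approach phase begins — Monday, February 18, 2019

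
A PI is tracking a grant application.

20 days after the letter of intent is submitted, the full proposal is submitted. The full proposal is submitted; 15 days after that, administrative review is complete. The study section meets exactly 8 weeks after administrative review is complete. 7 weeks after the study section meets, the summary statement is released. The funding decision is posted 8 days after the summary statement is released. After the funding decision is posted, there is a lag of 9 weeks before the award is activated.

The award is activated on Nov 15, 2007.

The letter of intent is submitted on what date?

Apr 18, 2007

The award is activated: Nov 15, 2007.
The funding decision is posted: Nov 15, 2007 − 9 weeks = Sep 13, 2007.
The summary statement is released: Sep 13, 2007 − 8 days = Sep 5, 2007.
The study section meets: Sep 5, 2007 − 7 weeks = Jul 18, 2007.
Administrative review is complete: Jul 18, 2007 − 8 weeks = May 23, 2007.
The full proposal is submitted: May 23, 2007 − 15 days = May 8, 2007.
The letter of intent is submitted: May 8, 2007 − 20 days = Apr 18, 2007.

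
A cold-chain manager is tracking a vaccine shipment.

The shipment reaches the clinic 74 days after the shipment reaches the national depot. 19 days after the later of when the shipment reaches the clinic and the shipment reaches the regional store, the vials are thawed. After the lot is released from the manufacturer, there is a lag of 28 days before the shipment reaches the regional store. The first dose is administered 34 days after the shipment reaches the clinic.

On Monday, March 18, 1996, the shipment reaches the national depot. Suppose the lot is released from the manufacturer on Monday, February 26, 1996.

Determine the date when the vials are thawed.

The shipment reaches the national depot: Mar 18, 1996.
The shipment reaches the clinic: Mar 18, 1996 + 74 days = May 31, 1996.
The lot is released from the manufacturer: Feb 26, 1996.
The shipment reaches the regional store: Feb 26, 1996 + 28 days = Mar 25, 1996.
Both prerequisites met — the shipment reaches the clinic (May 31, 1996), the shipment reaches the regional store (Mar 25, 1996); the later is May 31, 1996.
The vials are thawed: May 31, 1996 + 19 days = Jun 19, 1996.

Wednesday, June 19, 1996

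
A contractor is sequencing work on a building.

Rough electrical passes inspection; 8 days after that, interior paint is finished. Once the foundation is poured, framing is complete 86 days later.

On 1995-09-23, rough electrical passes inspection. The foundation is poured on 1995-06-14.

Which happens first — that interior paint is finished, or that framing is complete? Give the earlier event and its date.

Rough electrical passes inspection: Sep 23, 1995.
Interior paint is finished: Sep 23, 1995 + 8 days = Oct 1, 1995.
The foundation is poured: Jun 14, 1995.
Framing is complete: Jun 14, 1995 + 86 days = Sep 8, 1995.
Comparing: interior paint is finished on Oct 1, 1995 vs framing is complete on Sep 8, 1995. Earlier: framing is complete.

Framing is complete — 1995-09-08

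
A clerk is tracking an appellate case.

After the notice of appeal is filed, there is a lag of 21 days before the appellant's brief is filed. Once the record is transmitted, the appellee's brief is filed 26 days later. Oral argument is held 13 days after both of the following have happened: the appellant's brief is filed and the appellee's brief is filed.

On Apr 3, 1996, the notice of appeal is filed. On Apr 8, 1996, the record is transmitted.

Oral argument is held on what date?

May 17, 1996

The notice of appeal is filed: Apr 3, 1996.
The appellant's brief is filed: Apr 3, 1996 + 21 days = Apr 24, 1996.
The record is transmitted: Apr 8, 1996.
The appellee's brief is filed: Apr 8, 1996 + 26 days = May 4, 1996.
Both prerequisites met — the appellant's brief is filed (Apr 24, 1996), the appellee's brief is filed (May 4, 1996); the later is May 4, 1996.
Oral argument is held: May 4, 1996 + 13 days = May 17, 1996.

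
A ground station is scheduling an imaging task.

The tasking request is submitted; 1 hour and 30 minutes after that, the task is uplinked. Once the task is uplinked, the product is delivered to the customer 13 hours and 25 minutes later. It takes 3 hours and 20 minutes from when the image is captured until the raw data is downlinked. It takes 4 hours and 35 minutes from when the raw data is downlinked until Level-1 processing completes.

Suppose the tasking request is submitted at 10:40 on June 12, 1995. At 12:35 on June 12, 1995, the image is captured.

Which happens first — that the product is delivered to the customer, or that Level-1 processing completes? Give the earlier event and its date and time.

Level-1 processing completes — 20:30 on June 12, 1995

The tasking request is submitted: 10:40 Jun 12, 1995.
The task is uplinked: 10:40 Jun 12, 1995 + 1h30m = 12:10 Jun 12, 1995.
The product is delivered to the customer: 12:10 Jun 12, 1995 + 13h25m = 01:35 Jun 13, 1995.
The image is captured: 12:35 Jun 12, 1995.
The raw data is downlinked: 12:35 Jun 12, 1995 + 3h20m = 15:55 Jun 12, 1995.
Level-1 processing completes: 15:55 Jun 12, 1995 + 4h35m = 20:30 Jun 12, 1995.
Comparing: the product is delivered to the customer at 01:35 Jun 13, 1995 vs Level-1 processing completes at 20:30 Jun 12, 1995. Earlier: Level-1 processing completes.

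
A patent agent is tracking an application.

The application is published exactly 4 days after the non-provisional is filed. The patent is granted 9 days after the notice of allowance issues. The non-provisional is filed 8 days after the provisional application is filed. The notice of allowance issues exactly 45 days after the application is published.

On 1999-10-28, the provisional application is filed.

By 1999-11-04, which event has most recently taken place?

The provisional application is filed: Oct 28, 1999.
The non-provisional is filed: Oct 28, 1999 + 8 days = Nov 5, 1999.
The application is published: Nov 5, 1999 + 4 days = Nov 9, 1999.
The notice of allowance issues: Nov 9, 1999 + 45 days = Dec 24, 1999.
The patent is granted: Dec 24, 1999 + 9 days = Jan 2, 2000.
Nov 4, 1999 falls between when the provisional application is filed (Oct 28, 1999) and when the non-provisional is filed (Nov 5, 1999).

The provisional application is filed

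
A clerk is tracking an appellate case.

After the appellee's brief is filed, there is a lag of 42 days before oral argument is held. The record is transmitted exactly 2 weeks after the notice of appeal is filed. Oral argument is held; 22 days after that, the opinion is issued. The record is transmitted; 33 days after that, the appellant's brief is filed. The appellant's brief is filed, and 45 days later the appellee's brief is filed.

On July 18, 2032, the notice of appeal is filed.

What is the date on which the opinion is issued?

The notice of appeal is filed: Jul 18, 2032.
The record is transmitted: Jul 18, 2032 + 2 weeks = Aug 1, 2032.
The appellant's brief is filed: Aug 1, 2032 + 33 days = Sep 3, 2032.
The appellee's brief is filed: Sep 3, 2032 + 45 days = Oct 18, 2032.
Oral argument is held: Oct 18, 2032 + 42 days = Nov 29, 2032.
The opinion is issued: Nov 29, 2032 + 22 days = Dec 21, 2032.

December 21, 2032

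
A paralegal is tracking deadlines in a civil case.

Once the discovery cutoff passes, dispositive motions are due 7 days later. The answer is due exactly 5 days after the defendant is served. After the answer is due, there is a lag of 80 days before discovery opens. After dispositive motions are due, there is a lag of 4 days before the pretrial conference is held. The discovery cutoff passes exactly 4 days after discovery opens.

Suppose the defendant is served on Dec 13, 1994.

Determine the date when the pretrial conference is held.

Mar 23, 1995

The defendant is served: Dec 13, 1994.
The answer is due: Dec 13, 1994 + 5 days = Dec 18, 1994.
Discovery opens: Dec 18, 1994 + 80 days = Mar 8, 1995.
The discovery cutoff passes: Mar 8, 1995 + 4 days = Mar 12, 1995.
Dispositive motions are due: Mar 12, 1995 + 7 days = Mar 19, 1995.
The pretrial conference is held: Mar 19, 1995 + 4 days = Mar 23, 1995.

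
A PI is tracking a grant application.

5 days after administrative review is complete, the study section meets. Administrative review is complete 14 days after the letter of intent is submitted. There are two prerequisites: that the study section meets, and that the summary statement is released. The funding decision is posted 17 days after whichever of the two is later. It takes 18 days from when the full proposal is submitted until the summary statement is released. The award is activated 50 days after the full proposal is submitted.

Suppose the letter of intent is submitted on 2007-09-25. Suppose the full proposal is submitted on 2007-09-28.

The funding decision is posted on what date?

2007-11-02

The letter of intent is submitted: Sep 25, 2007.
Administrative review is complete: Sep 25, 2007 + 14 days = Oct 9, 2007.
The study section meets: Oct 9, 2007 + 5 days = Oct 14, 2007.
The full proposal is submitted: Sep 28, 2007.
The summary statement is released: Sep 28, 2007 + 18 days = Oct 16, 2007.
Both prerequisites met — the study section meets (Oct 14, 2007), the summary statement is released (Oct 16, 2007); the later is Oct 16, 2007.
The funding decision is posted: Oct 16, 2007 + 17 days = Nov 2, 2007.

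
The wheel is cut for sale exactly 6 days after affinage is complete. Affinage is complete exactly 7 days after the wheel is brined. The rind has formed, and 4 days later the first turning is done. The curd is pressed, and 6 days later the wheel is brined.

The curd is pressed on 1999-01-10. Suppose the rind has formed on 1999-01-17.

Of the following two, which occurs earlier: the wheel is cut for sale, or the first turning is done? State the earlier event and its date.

The curd is pressed: Jan 10, 1999.
The wheel is brined: Jan 10, 1999 + 6 days = Jan 16, 1999.
Affinage is complete: Jan 16, 1999 + 7 days = Jan 23, 1999.
The wheel is cut for sale: Jan 23, 1999 + 6 days = Jan 29, 1999.
The rind has formed: Jan 17, 1999.
The first turning is done: Jan 17, 1999 + 4 days = Jan 21, 1999.
Comparing: the wheel is cut for sale on Jan 29, 1999 vs the first turning is done on Jan 21, 1999. Earlier: the first turning is done.

The first turning is done — 1999-01-21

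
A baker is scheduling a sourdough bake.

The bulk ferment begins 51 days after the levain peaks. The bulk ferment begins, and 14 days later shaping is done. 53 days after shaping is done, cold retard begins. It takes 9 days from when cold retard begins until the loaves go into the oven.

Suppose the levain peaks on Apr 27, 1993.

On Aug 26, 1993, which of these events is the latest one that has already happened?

Cold retard begins

The levain peaks: Apr 27, 1993.
The bulk ferment begins: Apr 27, 1993 + 51 days = Jun 17, 1993.
Shaping is done: Jun 17, 1993 + 14 days = Jul 1, 1993.
Cold retard begins: Jul 1, 1993 + 53 days = Aug 23, 1993.
The loaves go into the oven: Aug 23, 1993 + 9 days = Sep 1, 1993.
Aug 26, 1993 falls between when cold retard begins (Aug 23, 1993) and when the loaves go into the oven (Sep 1, 1993).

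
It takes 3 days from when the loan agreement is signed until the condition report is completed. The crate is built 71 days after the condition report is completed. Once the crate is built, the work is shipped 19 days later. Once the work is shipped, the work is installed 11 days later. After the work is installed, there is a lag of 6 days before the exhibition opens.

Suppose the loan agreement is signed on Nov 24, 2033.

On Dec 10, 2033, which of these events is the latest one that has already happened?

The condition report is completed

The loan agreement is signed: Nov 24, 2033.
The condition report is completed: Nov 24, 2033 + 3 days = Nov 27, 2033.
The crate is built: Nov 27, 2033 + 71 days = Feb 6, 2034.
The work is shipped: Feb 6, 2034 + 19 days = Feb 25, 2034.
The work is installed: Feb 25, 2034 + 11 days = Mar 8, 2034.
The exhibition opens: Mar 8, 2034 + 6 days = Mar 14, 2034.
Dec 10, 2033 falls between when the condition report is completed (Nov 27, 2033) and when the crate is built (Feb 6, 2034).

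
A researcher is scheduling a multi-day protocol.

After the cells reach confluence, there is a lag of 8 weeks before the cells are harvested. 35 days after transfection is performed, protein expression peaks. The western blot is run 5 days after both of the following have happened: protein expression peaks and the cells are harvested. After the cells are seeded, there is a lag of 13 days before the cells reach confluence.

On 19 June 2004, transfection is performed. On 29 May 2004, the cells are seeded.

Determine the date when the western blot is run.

Transfection is performed: Jun 19, 2004.
Protein expression peaks: Jun 19, 2004 + 35 days = Jul 24, 2004.
The cells are seeded: May 29, 2004.
The cells reach confluence: May 29, 2004 + 13 days = Jun 11, 2004.
The cells are harvested: Jun 11, 2004 + 8 weeks = Aug 6, 2004.
Both prerequisites met — protein expression peaks (Jul 24, 2004), the cells are harvested (Aug 6, 2004); the later is Aug 6, 2004.
The western blot is run: Aug 6, 2004 + 5 days = Aug 11, 2004.

11 August 2004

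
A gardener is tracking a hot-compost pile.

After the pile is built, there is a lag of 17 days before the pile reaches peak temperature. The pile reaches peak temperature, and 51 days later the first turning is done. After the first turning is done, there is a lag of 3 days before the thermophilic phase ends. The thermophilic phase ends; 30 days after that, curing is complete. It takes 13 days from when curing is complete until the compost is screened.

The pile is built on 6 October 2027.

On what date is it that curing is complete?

The pile is built: Oct 6, 2027.
The pile reaches peak temperature: Oct 6, 2027 + 17 days = Oct 23, 2027.
The first turning is done: Oct 23, 2027 + 51 days = Dec 13, 2027.
The thermophilic phase ends: Dec 13, 2027 + 3 days = Dec 16, 2027.
Curing is complete: Dec 16, 2027 + 30 days = Jan 15, 2028.

15 January 2028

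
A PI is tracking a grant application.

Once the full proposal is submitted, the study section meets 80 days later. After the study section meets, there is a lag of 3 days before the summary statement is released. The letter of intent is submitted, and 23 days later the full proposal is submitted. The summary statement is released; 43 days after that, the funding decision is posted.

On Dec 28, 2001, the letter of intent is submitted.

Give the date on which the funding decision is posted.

The letter of intent is submitted: Dec 28, 2001.
The full proposal is submitted: Dec 28, 2001 + 23 days = Jan 20, 2002.
The study section meets: Jan 20, 2002 + 80 days = Apr 10, 2002.
The summary statement is released: Apr 10, 2002 + 3 days = Apr 13, 2002.
The funding decision is posted: Apr 13, 2002 + 43 days = May 26, 2002.

May 26, 2002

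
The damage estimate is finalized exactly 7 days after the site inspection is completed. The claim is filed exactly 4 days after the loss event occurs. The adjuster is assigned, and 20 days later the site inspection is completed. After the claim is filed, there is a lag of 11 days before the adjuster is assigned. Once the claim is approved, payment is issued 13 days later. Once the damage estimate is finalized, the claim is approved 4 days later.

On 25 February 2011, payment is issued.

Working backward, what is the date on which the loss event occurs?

Payment is issued: Feb 25, 2011.
The claim is approved: Feb 25, 2011 − 13 days = Feb 12, 2011.
The damage estimate is finalized: Feb 12, 2011 − 4 days = Feb 8, 2011.
The site inspection is completed: Feb 8, 2011 − 7 days = Feb 1, 2011.
The adjuster is assigned: Feb 1, 2011 − 20 days = Jan 12, 2011.
The claim is filed: Jan 12, 2011 − 11 days = Jan 1, 2011.
The loss event occurs: Jan 1, 2011 − 4 days = Dec 28, 2010.

28 December 2010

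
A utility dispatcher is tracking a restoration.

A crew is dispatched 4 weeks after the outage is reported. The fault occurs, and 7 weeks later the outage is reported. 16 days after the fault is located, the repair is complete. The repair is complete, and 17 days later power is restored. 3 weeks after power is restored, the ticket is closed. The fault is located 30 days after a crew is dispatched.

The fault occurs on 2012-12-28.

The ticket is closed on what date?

The fault occurs: Dec 28, 2012.
The outage is reported: Dec 28, 2012 + 7 weeks = Feb 15, 2013.
A crew is dispatched: Feb 15, 2013 + 4 weeks = Mar 15, 2013.
The fault is located: Mar 15, 2013 + 30 days = Apr 14, 2013.
The repair is complete: Apr 14, 2013 + 16 days = Apr 30, 2013.
Power is restored: Apr 30, 2013 + 17 days = May 17, 2013.
The ticket is closed: May 17, 2013 + 3 weeks = Jun 7, 2013.

2013-06-07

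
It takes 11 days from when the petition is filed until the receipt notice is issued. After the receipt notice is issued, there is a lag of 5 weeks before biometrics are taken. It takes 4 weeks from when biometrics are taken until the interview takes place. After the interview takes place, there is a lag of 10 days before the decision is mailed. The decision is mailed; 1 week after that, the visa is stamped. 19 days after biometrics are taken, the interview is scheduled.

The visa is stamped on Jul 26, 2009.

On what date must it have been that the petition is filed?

Apr 26, 2009

The visa is stamped: Jul 26, 2009.
The decision is mailed: Jul 26, 2009 − 1 week = Jul 19, 2009.
The interview takes place: Jul 19, 2009 − 10 days = Jul 9, 2009.
Biometrics are taken: Jul 9, 2009 − 4 weeks = Jun 11, 2009.
The receipt notice is issued: Jun 11, 2009 − 5 weeks = May 7, 2009.
The petition is filed: May 7, 2009 − 11 days = Apr 26, 2009.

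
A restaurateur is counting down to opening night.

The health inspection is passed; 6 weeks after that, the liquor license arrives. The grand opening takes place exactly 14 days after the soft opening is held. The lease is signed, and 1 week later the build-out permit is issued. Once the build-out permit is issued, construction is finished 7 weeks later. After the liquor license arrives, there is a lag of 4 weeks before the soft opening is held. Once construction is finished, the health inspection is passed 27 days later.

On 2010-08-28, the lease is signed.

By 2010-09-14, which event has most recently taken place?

The build-out permit is issued

The lease is signed: Aug 28, 2010.
The build-out permit is issued: Aug 28, 2010 + 1 week = Sep 4, 2010.
Construction is finished: Sep 4, 2010 + 7 weeks = Oct 23, 2010.
The health inspection is passed: Oct 23, 2010 + 27 days = Nov 19, 2010.
The liquor license arrives: Nov 19, 2010 + 6 weeks = Dec 31, 2010.
The soft opening is held: Dec 31, 2010 + 4 weeks = Jan 28, 2011.
The grand opening takes place: Jan 28, 2011 + 14 days = Feb 11, 2011.
Sep 14, 2010 falls between when the build-out permit is issued (Sep 4, 2010) and when construction is finished (Oct 23, 2010).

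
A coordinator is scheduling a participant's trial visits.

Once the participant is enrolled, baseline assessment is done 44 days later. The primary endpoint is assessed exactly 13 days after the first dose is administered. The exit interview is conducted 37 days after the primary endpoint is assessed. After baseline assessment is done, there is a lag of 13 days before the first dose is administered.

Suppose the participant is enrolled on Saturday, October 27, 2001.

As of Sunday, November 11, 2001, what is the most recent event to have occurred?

The participant is enrolled: Oct 27, 2001.
Baseline assessment is done: Oct 27, 2001 + 44 days = Dec 10, 2001.
The first dose is administered: Dec 10, 2001 + 13 days = Dec 23, 2001.
The primary endpoint is assessed: Dec 23, 2001 + 13 days = Jan 5, 2002.
The exit interview is conducted: Jan 5, 2002 + 37 days = Feb 11, 2002.
Nov 11, 2001 falls between when the participant is enrolled (Oct 27, 2001) and when baseline assessment is done (Dec 10, 2001).

The participant is enrolled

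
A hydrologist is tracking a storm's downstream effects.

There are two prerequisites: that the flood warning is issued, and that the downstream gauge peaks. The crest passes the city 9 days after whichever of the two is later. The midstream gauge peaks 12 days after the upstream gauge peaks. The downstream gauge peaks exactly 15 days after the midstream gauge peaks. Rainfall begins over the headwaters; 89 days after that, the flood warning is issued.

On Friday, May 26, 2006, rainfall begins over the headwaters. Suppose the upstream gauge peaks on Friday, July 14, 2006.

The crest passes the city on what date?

Friday, September 1, 2006

Rainfall begins over the headwaters: May 26, 2006.
The flood warning is issued: May 26, 2006 + 89 days = Aug 23, 2006.
The upstream gauge peaks: Jul 14, 2006.
The midstream gauge peaks: Jul 14, 2006 + 12 days = Jul 26, 2006.
The downstream gauge peaks: Jul 26, 2006 + 15 days = Aug 10, 2006.
Both prerequisites met — the flood warning is issued (Aug 23, 2006), the downstream gauge peaks (Aug 10, 2006); the later is Aug 23, 2006.
The crest passes the city: Aug 23, 2006 + 9 days = Sep 1, 2006.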